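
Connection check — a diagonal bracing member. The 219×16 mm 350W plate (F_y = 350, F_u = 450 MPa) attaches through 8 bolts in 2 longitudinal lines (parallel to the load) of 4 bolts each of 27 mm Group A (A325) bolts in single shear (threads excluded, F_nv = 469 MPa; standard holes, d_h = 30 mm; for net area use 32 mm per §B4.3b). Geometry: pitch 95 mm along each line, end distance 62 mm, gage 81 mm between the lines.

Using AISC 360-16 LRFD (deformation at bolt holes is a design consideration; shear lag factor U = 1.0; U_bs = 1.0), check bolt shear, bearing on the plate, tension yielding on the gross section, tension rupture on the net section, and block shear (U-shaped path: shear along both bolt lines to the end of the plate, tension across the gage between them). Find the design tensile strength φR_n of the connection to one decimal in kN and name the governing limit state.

837.0 kN (net-section rupture governs)

Bolt shear: A_b = π(27)²/4 = 572.56 mm². φR_n = 0.75 × 469 × 572.56 × 8 × 1 = 1611.2 kN.
Bearing (16 mm plate, F_u = 450 MPa): end bolts L_c = 62 − 30/2 = 47, R_n = min(1.2×47×16×450, 2.4×27×16×450) = 406.08 kN/bolt; interior L_c = 95 − 30 = 65, R_n = 466.56 kN/bolt. φR_n = 0.75 × (2×406.08 + 6×466.56) = 2708.6 kN.
Tension yield (gross): A_g = 219×16 = 3504 mm². φR_n = 0.90 × 350 × 3504 = 1103.8 kN.
Tension rupture (net): A_n = (219 − 2×32)×16 = 2480 mm² (U = 1.0, A_e = A_n). φR_n = 0.75 × 450 × 2480 = 837.0 kN.
Block shear: shear path 2×[62+3×95] = 2×347 mm, A_gv = 11104, A_nv = 2×(347 − 3.5×32)×16 = 7520 mm²; tension across gage: (81 − 1×32)×16 = 784 mm². R_n = min(0.6×450×7520, 0.6×350×11104) + 1.0×450×784 = min(2030.4, 2331.8) + 352.8 = 2383.2 kN. φR_n = 0.75 × 2383.2 = 1787.4 kN.
Governing: min(1611.2, 2708.6, 1103.8, 837.0, 1787.4) = 837.0 kN → net-section rupture.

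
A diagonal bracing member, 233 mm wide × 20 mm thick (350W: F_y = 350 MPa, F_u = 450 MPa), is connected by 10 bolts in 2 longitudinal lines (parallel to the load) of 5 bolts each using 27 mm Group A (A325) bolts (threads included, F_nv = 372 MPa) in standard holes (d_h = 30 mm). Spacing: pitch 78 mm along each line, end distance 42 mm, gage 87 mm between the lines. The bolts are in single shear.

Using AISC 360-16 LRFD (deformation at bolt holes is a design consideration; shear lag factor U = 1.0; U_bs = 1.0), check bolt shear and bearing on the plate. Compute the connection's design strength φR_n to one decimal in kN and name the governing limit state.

Bolt shear: A_b = π(27)²/4 = 572.56 mm². φR_n = 0.75 × 372 × 572.56 × 10 × 1 = 1597.4 kN.
Bearing (20 mm plate, F_u = 450 MPa): end bolts L_c = 42 − 30/2 = 27, R_n = min(1.2×27×20×450, 2.4×27×20×450) = 291.6 kN/bolt; interior L_c = 78 − 30 = 48, R_n = 518.4 kN/bolt. φR_n = 0.75 × (2×291.6 + 8×518.4) = 3547.8 kN.
Governing: min(1597.4, 3547.8) = 1597.4 kN → bolt shear.

1597.4 kN (bolt shear governs)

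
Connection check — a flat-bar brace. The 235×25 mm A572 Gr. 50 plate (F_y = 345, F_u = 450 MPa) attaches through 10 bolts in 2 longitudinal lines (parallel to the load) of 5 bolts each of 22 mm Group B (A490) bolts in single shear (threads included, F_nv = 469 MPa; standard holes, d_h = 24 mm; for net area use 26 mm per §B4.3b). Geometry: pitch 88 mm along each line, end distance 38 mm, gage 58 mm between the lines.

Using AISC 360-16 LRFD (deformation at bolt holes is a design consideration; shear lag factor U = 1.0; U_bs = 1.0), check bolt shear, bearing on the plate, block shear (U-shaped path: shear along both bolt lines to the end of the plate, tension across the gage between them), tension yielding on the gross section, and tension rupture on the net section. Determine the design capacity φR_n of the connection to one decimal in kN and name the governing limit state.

1337.1 kN (bolt shear governs)

Bolt shear: A_b = π(22)²/4 = 380.13 mm². φR_n = 0.75 × 469 × 380.13 × 10 × 1 = 1337.1 kN.
Bearing (25 mm plate, F_u = 450 MPa): end bolts L_c = 38 − 24/2 = 26, R_n = min(1.2×26×25×450, 2.4×22×25×450) = 351 kN/bolt; interior L_c = 88 − 24 = 64, R_n = 594 kN/bolt. φR_n = 0.75 × (2×351 + 8×594) = 4090.5 kN.
Block shear: shear path 2×[38+4×88] = 2×390 mm, A_gv = 19500, A_nv = 2×(390 − 4.5×26)×25 = 13650 mm²; tension across gage: (58 − 1×26)×25 = 800 mm². R_n = min(0.6×450×13650, 0.6×345×19500) + 1.0×450×800 = min(3685.5, 4036.5) + 360 = 4045.5 kN. φR_n = 0.75 × 4045.5 = 3034.1 kN.
Tension yield (gross): A_g = 235×25 = 5875 mm². φR_n = 0.90 × 345 × 5875 = 1824.2 kN.
Tension rupture (net): A_n = (235 − 2×26)×25 = 4575 mm² (U = 1.0, A_e = A_n). φR_n = 0.75 × 450 × 4575 = 1544.1 kN.
Governing: min(1337.1, 4090.5, 3034.1, 1824.2, 1544.1) = 1337.1 kN → bolt shear.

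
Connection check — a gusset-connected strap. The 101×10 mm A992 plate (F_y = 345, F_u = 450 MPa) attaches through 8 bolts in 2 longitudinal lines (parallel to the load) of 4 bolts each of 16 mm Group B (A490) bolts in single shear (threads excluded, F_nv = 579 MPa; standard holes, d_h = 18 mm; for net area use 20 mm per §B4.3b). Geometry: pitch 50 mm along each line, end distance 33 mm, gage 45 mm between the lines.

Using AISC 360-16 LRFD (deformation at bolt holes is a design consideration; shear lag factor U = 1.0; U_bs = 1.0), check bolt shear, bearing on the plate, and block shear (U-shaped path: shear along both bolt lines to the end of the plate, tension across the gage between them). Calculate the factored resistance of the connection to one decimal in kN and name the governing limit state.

Bolt shear: A_b = π(16)²/4 = 201.06 mm². φR_n = 0.75 × 579 × 201.06 × 8 × 1 = 698.5 kN.
Bearing (10 mm plate, F_u = 450 MPa): end bolts L_c = 33 − 18/2 = 24, R_n = min(1.2×24×10×450, 2.4×16×10×450) = 129.6 kN/bolt; interior L_c = 50 − 18 = 32, R_n = 172.8 kN/bolt. φR_n = 0.75 × (2×129.6 + 6×172.8) = 972.0 kN.
Block shear: shear path 2×[33+3×50] = 2×183 mm, A_gv = 3660, A_nv = 2×(183 − 3.5×20)×10 = 2260 mm²; tension across gage: (45 − 1×20)×10 = 250 mm². R_n = min(0.6×450×2260, 0.6×345×3660) + 1.0×450×250 = min(610.2, 757.62) + 112.5 = 722.7 kN. φR_n = 0.75 × 722.7 = 542.0 kN.
Governing: min(698.5, 972.0, 542.0) = 542.0 kN → block shear.

542.0 kN (block shear governs)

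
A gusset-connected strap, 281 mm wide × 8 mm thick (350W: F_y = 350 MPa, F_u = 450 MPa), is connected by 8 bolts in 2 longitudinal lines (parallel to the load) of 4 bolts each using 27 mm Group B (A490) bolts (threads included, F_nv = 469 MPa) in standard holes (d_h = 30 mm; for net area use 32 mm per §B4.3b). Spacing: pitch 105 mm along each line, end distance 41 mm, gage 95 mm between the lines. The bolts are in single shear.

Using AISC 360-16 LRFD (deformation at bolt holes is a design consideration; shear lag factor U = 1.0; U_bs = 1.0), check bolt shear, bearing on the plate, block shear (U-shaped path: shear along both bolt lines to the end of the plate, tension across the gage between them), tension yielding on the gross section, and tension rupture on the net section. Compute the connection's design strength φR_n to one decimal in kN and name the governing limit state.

Bolt shear: A_b = π(27)²/4 = 572.56 mm². φR_n = 0.75 × 469 × 572.56 × 8 × 1 = 1611.2 kN.
Bearing (8 mm plate, F_u = 450 MPa): end bolts L_c = 41 − 30/2 = 26, R_n = min(1.2×26×8×450, 2.4×27×8×450) = 112.32 kN/bolt; interior L_c = 105 − 30 = 75, R_n = 233.28 kN/bolt. φR_n = 0.75 × (2×112.32 + 6×233.28) = 1218.2 kN.
Block shear: shear path 2×[41+3×105] = 2×356 mm, A_gv = 5696, A_nv = 2×(356 − 3.5×32)×8 = 3904 mm²; tension across gage: (95 − 1×32)×8 = 504 mm². R_n = min(0.6×450×3904, 0.6×350×5696) + 1.0×450×504 = min(1054.1, 1196.2) + 226.8 = 1280.9 kN. φR_n = 0.75 × 1280.9 = 960.7 kN.
Tension yield (gross): A_g = 281×8 = 2248 mm². φR_n = 0.90 × 350 × 2248 = 708.1 kN.
Tension rupture (net): A_n = (281 − 2×32)×8 = 1736 mm² (U = 1.0, A_e = A_n). φR_n = 0.75 × 450 × 1736 = 585.9 kN.
Governing: min(1611.2, 1218.2, 960.7, 708.1, 585.9) = 585.9 kN → net-section rupture.

585.9 kN (net-section rupture governs)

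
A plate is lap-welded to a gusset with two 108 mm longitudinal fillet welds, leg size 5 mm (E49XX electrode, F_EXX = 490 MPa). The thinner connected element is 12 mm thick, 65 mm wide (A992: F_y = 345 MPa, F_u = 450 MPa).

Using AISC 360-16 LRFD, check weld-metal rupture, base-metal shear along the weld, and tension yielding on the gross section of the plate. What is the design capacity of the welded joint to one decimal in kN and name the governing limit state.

168.4 kN (weld metal governs)

Weld metal: throat = 0.707×5 = 3.535 mm, L = 2×108 = 216 mm. φR_n = 0.75 × 0.6 × 490 × 3.535 × 216 = 168.4 kN.
Base metal shear (12 mm plate): yield φR_n = 1.0×0.6×345×12×216 = 536.5 kN; rupture φR_n = 0.75×0.6×450×12×216 = 524.9 kN; take 524.9 kN (rupture).
Tension yield (gross): A_g = 65×12 = 780 mm². φR_n = 0.90 × 345 × 780 = 242.2 kN.
Governing: min(168.4, 524.9, 242.2) = 168.4 kN → weld metal.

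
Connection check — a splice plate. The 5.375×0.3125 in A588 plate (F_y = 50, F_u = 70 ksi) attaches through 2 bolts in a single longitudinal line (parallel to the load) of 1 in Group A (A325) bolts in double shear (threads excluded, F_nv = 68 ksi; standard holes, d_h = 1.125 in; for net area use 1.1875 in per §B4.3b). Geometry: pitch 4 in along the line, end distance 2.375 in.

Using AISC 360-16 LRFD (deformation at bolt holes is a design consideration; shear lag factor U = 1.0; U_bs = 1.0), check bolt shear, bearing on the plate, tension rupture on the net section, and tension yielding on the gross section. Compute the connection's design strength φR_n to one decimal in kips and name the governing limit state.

Bolt shear: A_b = π(1)²/4 = 0.7854 in². φR_n = 0.75 × 68 × 0.7854 × 2 × 2 = 160.2 kips.
Bearing (0.3125 in plate, F_u = 70 ksi): end bolts L_c = 2.375 − 1.125/2 = 1.8125, R_n = min(1.2×1.8125×0.3125×70, 2.4×1×0.3125×70) = 47.578 kips/bolt; interior L_c = 4 − 1.125 = 2.875, R_n = 52.5 kips/bolt. φR_n = 0.75 × (1×47.578 + 1×52.5) = 75.1 kips.
Tension rupture (net): A_n = (5.375 − 1×1.1875)×0.3125 = 1.3086 in² (U = 1.0, A_e = A_n). φR_n = 0.75 × 70 × 1.3086 = 68.7 kips.
Tension yield (gross): A_g = 5.375×0.3125 = 1.6797 in². φR_n = 0.90 × 50 × 1.6797 = 75.6 kips.
Governing: min(160.2, 75.1, 68.7, 75.6) = 68.7 kips → net-section rupture.

68.7 kips (net-section rupture governs)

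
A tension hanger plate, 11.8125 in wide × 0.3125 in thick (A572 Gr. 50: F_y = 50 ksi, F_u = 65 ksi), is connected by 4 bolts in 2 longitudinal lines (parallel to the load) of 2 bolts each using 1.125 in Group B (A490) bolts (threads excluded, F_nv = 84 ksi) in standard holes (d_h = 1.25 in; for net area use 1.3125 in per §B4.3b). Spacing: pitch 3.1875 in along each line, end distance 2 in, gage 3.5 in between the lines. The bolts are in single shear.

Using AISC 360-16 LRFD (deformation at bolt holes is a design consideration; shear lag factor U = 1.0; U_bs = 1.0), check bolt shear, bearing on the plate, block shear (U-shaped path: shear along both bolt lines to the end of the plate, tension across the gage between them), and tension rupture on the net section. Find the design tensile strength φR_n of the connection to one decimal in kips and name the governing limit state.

92.2 kips (block shear governs)

Bolt shear: A_b = π(1.125)²/4 = 0.99402 in². φR_n = 0.75 × 84 × 0.99402 × 4 × 1 = 250.5 kips.
Bearing (0.3125 in plate, F_u = 65 ksi): end bolts L_c = 2 − 1.25/2 = 1.375, R_n = min(1.2×1.375×0.3125×65, 2.4×1.125×0.3125×65) = 33.516 kips/bolt; interior L_c = 3.1875 − 1.25 = 1.9375, R_n = 47.227 kips/bolt. φR_n = 0.75 × (2×33.516 + 2×47.227) = 121.1 kips.
Block shear: shear path 2×[2+1×3.1875] = 2×5.1875 in, A_gv = 3.2422, A_nv = 2×(5.1875 − 1.5×1.3125)×0.3125 = 2.0117 in²; tension across gage: (3.5 − 1×1.3125)×0.3125 = 0.68359 in². R_n = min(0.6×65×2.0117, 0.6×50×3.2422) + 1.0×65×0.68359 = min(78.456, 97.266) + 44.433 = 122.89 kips. φR_n = 0.75 × 122.89 = 92.2 kips.
Tension rupture (net): A_n = (11.8125 − 2×1.3125)×0.3125 = 2.8711 in² (U = 1.0, A_e = A_n). φR_n = 0.75 × 65 × 2.8711 = 140.0 kips.
Governing: min(250.5, 121.1, 92.2, 140.0) = 92.2 kips → block shear.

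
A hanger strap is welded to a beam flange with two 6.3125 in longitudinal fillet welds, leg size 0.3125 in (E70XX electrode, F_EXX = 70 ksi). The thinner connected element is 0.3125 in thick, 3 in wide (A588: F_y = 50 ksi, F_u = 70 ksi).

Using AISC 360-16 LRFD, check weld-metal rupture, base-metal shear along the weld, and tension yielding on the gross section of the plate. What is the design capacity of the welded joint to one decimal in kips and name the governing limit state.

42.2 kips (gross-section yield governs)

Weld metal: throat = 0.707×0.3125 = 0.22094 in, L = 2×6.3125 = 12.625 in. φR_n = 0.75 × 0.6 × 70 × 0.22094 × 12.625 = 87.9 kips.
Base metal shear (0.3125 in plate): yield φR_n = 1.0×0.6×50×0.3125×12.625 = 118.4 kips; rupture φR_n = 0.75×0.6×70×0.3125×12.625 = 124.3 kips; take 118.4 kips (yield).
Tension yield (gross): A_g = 3×0.3125 = 0.9375 in². φR_n = 0.90 × 50 × 0.9375 = 42.2 kips.
Governing: min(87.9, 118.4, 42.2) = 42.2 kips → gross-section yield.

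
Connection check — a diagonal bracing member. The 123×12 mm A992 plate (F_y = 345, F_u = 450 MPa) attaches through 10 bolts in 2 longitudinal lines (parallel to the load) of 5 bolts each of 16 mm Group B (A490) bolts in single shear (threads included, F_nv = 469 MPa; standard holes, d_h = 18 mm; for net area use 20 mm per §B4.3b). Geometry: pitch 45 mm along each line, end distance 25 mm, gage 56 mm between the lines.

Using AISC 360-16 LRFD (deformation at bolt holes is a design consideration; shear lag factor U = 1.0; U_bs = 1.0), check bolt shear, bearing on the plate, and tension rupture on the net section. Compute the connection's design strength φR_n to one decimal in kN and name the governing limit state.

336.2 kN (net-section rupture governs)

Bolt shear: A_b = π(16)²/4 = 201.06 mm². φR_n = 0.75 × 469 × 201.06 × 10 × 1 = 707.2 kN.
Bearing (12 mm plate, F_u = 450 MPa): end bolts L_c = 25 − 18/2 = 16, R_n = min(1.2×16×12×450, 2.4×16×12×450) = 103.68 kN/bolt; interior L_c = 45 − 18 = 27, R_n = 174.96 kN/bolt. φR_n = 0.75 × (2×103.68 + 8×174.96) = 1205.3 kN.
Tension rupture (net): A_n = (123 − 2×20)×12 = 996 mm² (U = 1.0, A_e = A_n). φR_n = 0.75 × 450 × 996 = 336.2 kN.
Governing: min(707.2, 1205.3, 336.2) = 336.2 kN → net-section rupture.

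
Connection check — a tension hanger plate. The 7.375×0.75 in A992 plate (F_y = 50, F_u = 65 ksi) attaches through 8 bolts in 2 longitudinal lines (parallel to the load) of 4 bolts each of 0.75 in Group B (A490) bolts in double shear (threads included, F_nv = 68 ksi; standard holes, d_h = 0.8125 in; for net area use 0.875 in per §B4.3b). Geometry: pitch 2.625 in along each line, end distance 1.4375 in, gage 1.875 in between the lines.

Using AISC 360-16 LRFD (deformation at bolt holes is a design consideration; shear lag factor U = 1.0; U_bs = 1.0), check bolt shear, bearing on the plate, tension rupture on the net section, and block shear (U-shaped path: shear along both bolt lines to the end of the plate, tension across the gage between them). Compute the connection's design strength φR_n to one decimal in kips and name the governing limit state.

Bolt shear: A_b = π(0.75)²/4 = 0.44179 in². φR_n = 0.75 × 68 × 0.44179 × 8 × 2 = 360.5 kips.
Bearing (0.75 in plate, F_u = 65 ksi): end bolts L_c = 1.4375 − 0.8125/2 = 1.03125, R_n = min(1.2×1.03125×0.75×65, 2.4×0.75×0.75×65) = 60.328 kips/bolt; interior L_c = 2.625 − 0.8125 = 1.8125, R_n = 87.75 kips/bolt. φR_n = 0.75 × (2×60.328 + 6×87.75) = 485.4 kips.
Tension rupture (net): A_n = (7.375 − 2×0.875)×0.75 = 4.2188 in² (U = 1.0, A_e = A_n). φR_n = 0.75 × 65 × 4.2188 = 205.7 kips.
Block shear: shear path 2×[1.4375+3×2.625] = 2×9.3125 in, A_gv = 13.969, A_nv = 2×(9.3125 − 3.5×0.875)×0.75 = 9.375 in²; tension across gage: (1.875 − 1×0.875)×0.75 = 0.75 in². R_n = min(0.6×65×9.375, 0.6×50×13.969) + 1.0×65×0.75 = min(365.63, 419.07) + 48.75 = 414.38 kips. φR_n = 0.75 × 414.38 = 310.8 kips.
Governing: min(360.5, 485.4, 205.7, 310.8) = 205.7 kips → net-section rupture.

205.7 kips (net-section rupture governs)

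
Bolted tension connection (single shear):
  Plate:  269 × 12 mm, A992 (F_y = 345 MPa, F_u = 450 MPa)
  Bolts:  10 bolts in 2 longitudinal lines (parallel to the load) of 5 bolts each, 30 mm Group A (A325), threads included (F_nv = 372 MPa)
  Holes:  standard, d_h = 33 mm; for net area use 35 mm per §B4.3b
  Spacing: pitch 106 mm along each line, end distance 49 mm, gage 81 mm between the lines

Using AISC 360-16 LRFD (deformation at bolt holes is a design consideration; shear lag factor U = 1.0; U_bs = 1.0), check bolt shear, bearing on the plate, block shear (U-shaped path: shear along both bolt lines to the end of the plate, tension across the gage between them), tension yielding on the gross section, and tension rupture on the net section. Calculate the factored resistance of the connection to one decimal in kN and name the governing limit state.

806.0 kN (net-section rupture governs)

Bolt shear: A_b = π(30)²/4 = 706.86 mm². φR_n = 0.75 × 372 × 706.86 × 10 × 1 = 1972.1 kN.
Bearing (12 mm plate, F_u = 450 MPa): end bolts L_c = 49 − 33/2 = 32.5, R_n = min(1.2×32.5×12×450, 2.4×30×12×450) = 210.6 kN/bolt; interior L_c = 106 − 33 = 73, R_n = 388.8 kN/bolt. φR_n = 0.75 × (2×210.6 + 8×388.8) = 2648.7 kN.
Block shear: shear path 2×[49+4×106] = 2×473 mm, A_gv = 11352, A_nv = 2×(473 − 4.5×35)×12 = 7572 mm²; tension across gage: (81 − 1×35)×12 = 552 mm². R_n = min(0.6×450×7572, 0.6×345×11352) + 1.0×450×552 = min(2044.4, 2349.9) + 248.4 = 2292.8 kN. φR_n = 0.75 × 2292.8 = 1719.6 kN.
Tension yield (gross): A_g = 269×12 = 3228 mm². φR_n = 0.90 × 345 × 3228 = 1002.3 kN.
Tension rupture (net): A_n = (269 − 2×35)×12 = 2388 mm² (U = 1.0, A_e = A_n). φR_n = 0.75 × 450 × 2388 = 806.0 kN.
Governing: min(1972.1, 2648.7, 1719.6, 1002.3, 806.0) = 806.0 kN → net-section rupture.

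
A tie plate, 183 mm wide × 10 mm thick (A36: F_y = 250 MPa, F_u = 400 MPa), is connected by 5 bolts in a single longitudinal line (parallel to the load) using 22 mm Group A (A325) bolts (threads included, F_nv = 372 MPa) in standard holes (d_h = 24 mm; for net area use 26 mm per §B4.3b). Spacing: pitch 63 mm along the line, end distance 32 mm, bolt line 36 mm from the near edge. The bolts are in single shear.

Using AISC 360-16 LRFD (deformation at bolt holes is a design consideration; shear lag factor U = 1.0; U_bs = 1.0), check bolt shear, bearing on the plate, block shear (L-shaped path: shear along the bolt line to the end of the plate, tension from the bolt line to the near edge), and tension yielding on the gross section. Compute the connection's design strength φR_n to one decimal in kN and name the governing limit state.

Bolt shear: A_b = π(22)²/4 = 380.13 mm². φR_n = 0.75 × 372 × 380.13 × 5 × 1 = 530.3 kN.
Bearing (10 mm plate, F_u = 400 MPa): end bolts L_c = 32 − 24/2 = 20, R_n = min(1.2×20×10×400, 2.4×22×10×400) = 96 kN/bolt; interior L_c = 63 − 24 = 39, R_n = 187.2 kN/bolt. φR_n = 0.75 × (1×96 + 4×187.2) = 633.6 kN.
Block shear: shear path 1×[32+4×63] = 1×284 mm, A_gv = 2840, A_nv = 1×(284 − 4.5×26)×10 = 1670 mm²; tension to near edge: (36 − 0.5×26)×10 = 230 mm². R_n = min(0.6×400×1670, 0.6×250×2840) + 1.0×400×230 = min(400.8, 426) + 92 = 492.8 kN. φR_n = 0.75 × 492.8 = 369.6 kN.
Tension yield (gross): A_g = 183×10 = 1830 mm². φR_n = 0.90 × 250 × 1830 = 411.8 kN.
Governing: min(530.3, 633.6, 369.6, 411.8) = 369.6 kN → block shear.

369.6 kN (block shear governs)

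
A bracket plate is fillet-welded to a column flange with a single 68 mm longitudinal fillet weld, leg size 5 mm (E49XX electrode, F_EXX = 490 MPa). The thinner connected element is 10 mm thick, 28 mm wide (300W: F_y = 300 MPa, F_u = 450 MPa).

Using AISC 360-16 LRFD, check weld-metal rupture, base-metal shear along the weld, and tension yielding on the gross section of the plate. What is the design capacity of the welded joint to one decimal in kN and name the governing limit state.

Weld metal: throat = 0.707×5 = 3.535 mm, L = 68 mm. φR_n = 0.75 × 0.6 × 490 × 3.535 × 68 = 53.0 kN.
Base metal shear (10 mm plate): yield φR_n = 1.0×0.6×300×10×68 = 122.4 kN; rupture φR_n = 0.75×0.6×450×10×68 = 137.7 kN; take 122.4 kN (yield).
Tension yield (gross): A_g = 28×10 = 280 mm². φR_n = 0.90 × 300 × 280 = 75.6 kN.
Governing: min(53.0, 122.4, 75.6) = 53.0 kN → weld metal.

53.0 kN (weld metal governs)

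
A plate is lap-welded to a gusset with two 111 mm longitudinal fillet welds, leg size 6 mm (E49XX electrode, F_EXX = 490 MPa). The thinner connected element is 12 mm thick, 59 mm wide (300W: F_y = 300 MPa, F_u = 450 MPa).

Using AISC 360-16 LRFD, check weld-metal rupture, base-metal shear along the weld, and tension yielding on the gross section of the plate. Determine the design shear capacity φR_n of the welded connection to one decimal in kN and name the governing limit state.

191.2 kN (gross-section yield governs)

Weld metal: throat = 0.707×6 = 4.242 mm, L = 2×111 = 222 mm. φR_n = 0.75 × 0.6 × 490 × 4.242 × 222 = 207.7 kN.
Base metal shear (12 mm plate): yield φR_n = 1.0×0.6×300×12×222 = 479.5 kN; rupture φR_n = 0.75×0.6×450×12×222 = 539.5 kN; take 479.5 kN (yield).
Tension yield (gross): A_g = 59×12 = 708 mm². φR_n = 0.90 × 300 × 708 = 191.2 kN.
Governing: min(207.7, 479.5, 191.2) = 191.2 kN → gross-section yield.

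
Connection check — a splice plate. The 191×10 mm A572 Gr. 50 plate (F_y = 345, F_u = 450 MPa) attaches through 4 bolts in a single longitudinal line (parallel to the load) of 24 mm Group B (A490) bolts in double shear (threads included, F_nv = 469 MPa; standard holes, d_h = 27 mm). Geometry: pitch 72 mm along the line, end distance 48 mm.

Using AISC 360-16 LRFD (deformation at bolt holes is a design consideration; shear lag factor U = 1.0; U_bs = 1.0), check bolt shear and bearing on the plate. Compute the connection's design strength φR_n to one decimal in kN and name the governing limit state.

Bolt shear: A_b = π(24)²/4 = 452.39 mm². φR_n = 0.75 × 469 × 452.39 × 4 × 2 = 1273.0 kN.
Bearing (10 mm plate, F_u = 450 MPa): end bolts L_c = 48 − 27/2 = 34.5, R_n = min(1.2×34.5×10×450, 2.4×24×10×450) = 186.3 kN/bolt; interior L_c = 72 − 27 = 45, R_n = 243 kN/bolt. φR_n = 0.75 × (1×186.3 + 3×243) = 686.5 kN.
Governing: min(1273.0, 686.5) = 686.5 kN → bearing.

686.5 kN (bearing governs)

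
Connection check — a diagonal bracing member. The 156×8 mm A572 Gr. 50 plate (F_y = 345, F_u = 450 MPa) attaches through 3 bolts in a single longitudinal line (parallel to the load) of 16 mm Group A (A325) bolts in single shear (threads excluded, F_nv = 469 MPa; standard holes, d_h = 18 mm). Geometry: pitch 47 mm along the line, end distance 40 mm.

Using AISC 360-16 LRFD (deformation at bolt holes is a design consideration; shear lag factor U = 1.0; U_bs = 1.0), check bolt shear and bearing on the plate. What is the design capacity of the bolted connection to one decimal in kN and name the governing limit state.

212.2 kN (bolt shear governs)

Bolt shear: A_b = π(16)²/4 = 201.06 mm². φR_n = 0.75 × 469 × 201.06 × 3 × 1 = 212.2 kN.
Bearing (8 mm plate, F_u = 450 MPa): end bolts L_c = 40 − 18/2 = 31, R_n = min(1.2×31×8×450, 2.4×16×8×450) = 133.92 kN/bolt; interior L_c = 47 − 18 = 29, R_n = 125.28 kN/bolt. φR_n = 0.75 × (1×133.92 + 2×125.28) = 288.4 kN.
Governing: min(212.2, 288.4) = 212.2 kN → bolt shear.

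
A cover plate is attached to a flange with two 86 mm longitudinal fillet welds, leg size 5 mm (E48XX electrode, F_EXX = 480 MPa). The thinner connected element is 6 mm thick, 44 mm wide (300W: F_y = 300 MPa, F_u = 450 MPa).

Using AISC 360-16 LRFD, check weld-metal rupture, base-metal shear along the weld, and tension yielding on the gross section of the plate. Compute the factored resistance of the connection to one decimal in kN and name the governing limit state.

71.3 kN (gross-section yield governs)

Weld metal: throat = 0.707×5 = 3.535 mm, L = 2×86 = 172 mm. φR_n = 0.75 × 0.6 × 480 × 3.535 × 172 = 131.3 kN.
Base metal shear (6 mm plate): yield φR_n = 1.0×0.6×300×6×172 = 185.8 kN; rupture φR_n = 0.75×0.6×450×6×172 = 209.0 kN; take 185.8 kN (yield).
Tension yield (gross): A_g = 44×6 = 264 mm². φR_n = 0.90 × 300 × 264 = 71.3 kN.
Governing: min(131.3, 185.8, 71.3) = 71.3 kN → gross-section yield.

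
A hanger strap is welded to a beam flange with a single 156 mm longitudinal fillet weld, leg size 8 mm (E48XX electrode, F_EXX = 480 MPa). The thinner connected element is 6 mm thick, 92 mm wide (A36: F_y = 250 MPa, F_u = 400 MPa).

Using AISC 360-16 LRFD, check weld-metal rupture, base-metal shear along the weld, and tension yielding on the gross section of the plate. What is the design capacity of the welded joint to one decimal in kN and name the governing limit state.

Weld metal: throat = 0.707×8 = 5.656 mm, L = 156 mm. φR_n = 0.75 × 0.6 × 480 × 5.656 × 156 = 190.6 kN.
Base metal shear (6 mm plate): yield φR_n = 1.0×0.6×250×6×156 = 140.4 kN; rupture φR_n = 0.75×0.6×400×6×156 = 168.5 kN; take 140.4 kN (yield).
Tension yield (gross): A_g = 92×6 = 552 mm². φR_n = 0.90 × 250 × 552 = 124.2 kN.
Governing: min(190.6, 140.4, 124.2) = 124.2 kN → gross-section yield.

124.2 kN (gross-section yield governs)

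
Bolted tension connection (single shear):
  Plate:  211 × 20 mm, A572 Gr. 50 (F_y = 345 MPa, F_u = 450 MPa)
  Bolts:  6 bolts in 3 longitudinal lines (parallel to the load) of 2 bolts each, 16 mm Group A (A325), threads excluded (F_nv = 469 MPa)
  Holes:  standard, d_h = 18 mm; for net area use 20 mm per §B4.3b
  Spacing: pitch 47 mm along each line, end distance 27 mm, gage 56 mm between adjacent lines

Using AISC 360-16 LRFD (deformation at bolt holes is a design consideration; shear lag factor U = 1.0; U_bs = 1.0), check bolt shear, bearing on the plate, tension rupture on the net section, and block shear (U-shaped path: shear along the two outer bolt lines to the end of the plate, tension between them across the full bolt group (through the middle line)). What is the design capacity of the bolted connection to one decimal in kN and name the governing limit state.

Bolt shear: A_b = π(16)²/4 = 201.06 mm². φR_n = 0.75 × 469 × 201.06 × 6 × 1 = 424.3 kN.
Bearing (20 mm plate, F_u = 450 MPa): end bolts L_c = 27 − 18/2 = 18, R_n = min(1.2×18×20×450, 2.4×16×20×450) = 194.4 kN/bolt; interior L_c = 47 − 18 = 29, R_n = 313.2 kN/bolt. φR_n = 0.75 × (3×194.4 + 3×313.2) = 1142.1 kN.
Tension rupture (net): A_n = (211 − 3×20)×20 = 3020 mm² (U = 1.0, A_e = A_n). φR_n = 0.75 × 450 × 3020 = 1019.3 kN.
Block shear: shear path 2×[27+1×47] = 2×74 mm, A_gv = 2960, A_nv = 2×(74 − 1.5×20)×20 = 1760 mm²; tension across gage: (112 − 2×20)×20 = 1440 mm². R_n = min(0.6×450×1760, 0.6×345×2960) + 1.0×450×1440 = min(475.2, 612.72) + 648 = 1123.2 kN. φR_n = 0.75 × 1123.2 = 842.4 kN.
Governing: min(424.3, 1142.1, 1019.3, 842.4) = 424.3 kN → bolt shear.

424.3 kN (bolt shear governs)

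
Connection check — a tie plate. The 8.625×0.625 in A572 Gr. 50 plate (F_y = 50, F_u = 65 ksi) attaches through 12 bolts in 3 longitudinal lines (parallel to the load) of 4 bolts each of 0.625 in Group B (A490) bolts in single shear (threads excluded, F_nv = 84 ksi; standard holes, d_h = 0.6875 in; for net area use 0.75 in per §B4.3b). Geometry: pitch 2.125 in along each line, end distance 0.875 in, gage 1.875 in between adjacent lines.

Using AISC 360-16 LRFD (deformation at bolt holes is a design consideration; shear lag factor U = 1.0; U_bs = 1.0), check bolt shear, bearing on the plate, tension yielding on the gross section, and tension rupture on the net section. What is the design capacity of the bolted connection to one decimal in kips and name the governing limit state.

Bolt shear: A_b = π(0.625)²/4 = 0.3068 in². φR_n = 0.75 × 84 × 0.3068 × 12 × 1 = 231.9 kips.
Bearing (0.625 in plate, F_u = 65 ksi): end bolts L_c = 0.875 − 0.6875/2 = 0.53125, R_n = min(1.2×0.53125×0.625×65, 2.4×0.625×0.625×65) = 25.898 kips/bolt; interior L_c = 2.125 − 0.6875 = 1.4375, R_n = 60.938 kips/bolt. φR_n = 0.75 × (3×25.898 + 9×60.938) = 469.6 kips.
Tension yield (gross): A_g = 8.625×0.625 = 5.3906 in². φR_n = 0.90 × 50 × 5.3906 = 242.6 kips.
Tension rupture (net): A_n = (8.625 − 3×0.75)×0.625 = 3.9844 in² (U = 1.0, A_e = A_n). φR_n = 0.75 × 65 × 3.9844 = 194.2 kips.
Governing: min(231.9, 469.6, 242.6, 194.2) = 194.2 kips → net-section rupture.

194.2 kips (net-section rupture governs)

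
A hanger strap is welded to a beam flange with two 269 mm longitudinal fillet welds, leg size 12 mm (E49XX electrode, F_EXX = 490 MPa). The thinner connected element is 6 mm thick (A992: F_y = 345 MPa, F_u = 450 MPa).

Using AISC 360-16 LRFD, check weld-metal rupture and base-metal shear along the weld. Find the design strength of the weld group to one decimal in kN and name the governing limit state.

Weld metal: throat = 0.707×12 = 8.484 mm, L = 2×269 = 538 mm. φR_n = 0.75 × 0.6 × 490 × 8.484 × 538 = 1006.4 kN.
Base metal shear (6 mm plate): yield φR_n = 1.0×0.6×345×6×538 = 668.2 kN; rupture φR_n = 0.75×0.6×450×6×538 = 653.7 kN; take 653.7 kN (rupture).
Governing: min(1006.4, 653.7) = 653.7 kN → base-metal shear.

653.7 kN (base-metal shear governs)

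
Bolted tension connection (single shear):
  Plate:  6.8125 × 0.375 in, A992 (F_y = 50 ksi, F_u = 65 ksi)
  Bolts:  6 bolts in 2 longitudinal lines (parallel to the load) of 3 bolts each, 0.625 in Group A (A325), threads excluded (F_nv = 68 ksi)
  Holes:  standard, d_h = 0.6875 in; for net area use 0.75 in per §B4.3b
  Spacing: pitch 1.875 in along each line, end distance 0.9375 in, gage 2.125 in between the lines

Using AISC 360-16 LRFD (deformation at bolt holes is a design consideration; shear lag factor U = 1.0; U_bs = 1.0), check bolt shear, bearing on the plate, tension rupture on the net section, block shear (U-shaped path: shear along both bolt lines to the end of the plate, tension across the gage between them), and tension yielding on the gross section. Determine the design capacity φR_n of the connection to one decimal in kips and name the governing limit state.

Bolt shear: A_b = π(0.625)²/4 = 0.3068 in². φR_n = 0.75 × 68 × 0.3068 × 6 × 1 = 93.9 kips.
Bearing (0.375 in plate, F_u = 65 ksi): end bolts L_c = 0.9375 − 0.6875/2 = 0.59375, R_n = min(1.2×0.59375×0.375×65, 2.4×0.625×0.375×65) = 17.367 kips/bolt; interior L_c = 1.875 − 0.6875 = 1.1875, R_n = 34.734 kips/bolt. φR_n = 0.75 × (2×17.367 + 4×34.734) = 130.3 kips.
Tension rupture (net): A_n = (6.8125 − 2×0.75)×0.375 = 1.9922 in² (U = 1.0, A_e = A_n). φR_n = 0.75 × 65 × 1.9922 = 97.1 kips.
Block shear: shear path 2×[0.9375+2×1.875] = 2×4.6875 in, A_gv = 3.5156, A_nv = 2×(4.6875 − 2.5×0.75)×0.375 = 2.1094 in²; tension across gage: (2.125 − 1×0.75)×0.375 = 0.51563 in². R_n = min(0.6×65×2.1094, 0.6×50×3.5156) + 1.0×65×0.51563 = min(82.267, 105.47) + 33.516 = 115.78 kips. φR_n = 0.75 × 115.78 = 86.8 kips.
Tension yield (gross): A_g = 6.8125×0.375 = 2.5547 in². φR_n = 0.90 × 50 × 2.5547 = 115.0 kips.
Governing: min(93.9, 130.3, 97.1, 86.8, 115.0) = 86.8 kips → block shear.

86.8 kips (block shear governs)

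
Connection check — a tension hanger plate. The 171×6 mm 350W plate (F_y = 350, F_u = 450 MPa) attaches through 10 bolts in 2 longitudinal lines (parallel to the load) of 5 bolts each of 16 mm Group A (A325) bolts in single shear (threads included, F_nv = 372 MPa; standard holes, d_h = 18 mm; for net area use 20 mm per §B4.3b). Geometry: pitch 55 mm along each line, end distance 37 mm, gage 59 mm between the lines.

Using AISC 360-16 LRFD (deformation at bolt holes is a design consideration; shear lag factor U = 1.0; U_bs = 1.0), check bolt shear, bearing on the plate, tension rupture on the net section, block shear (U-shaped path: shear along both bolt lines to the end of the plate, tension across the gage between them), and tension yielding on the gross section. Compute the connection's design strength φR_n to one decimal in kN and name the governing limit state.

265.3 kN (net-section rupture governs)

Bolt shear: A_b = π(16)²/4 = 201.06 mm². φR_n = 0.75 × 372 × 201.06 × 10 × 1 = 561.0 kN.
Bearing (6 mm plate, F_u = 450 MPa): end bolts L_c = 37 − 18/2 = 28, R_n = min(1.2×28×6×450, 2.4×16×6×450) = 90.72 kN/bolt; interior L_c = 55 − 18 = 37, R_n = 103.68 kN/bolt. φR_n = 0.75 × (2×90.72 + 8×103.68) = 758.2 kN.
Tension rupture (net): A_n = (171 − 2×20)×6 = 786 mm² (U = 1.0, A_e = A_n). φR_n = 0.75 × 450 × 786 = 265.3 kN.
Block shear: shear path 2×[37+4×55] = 2×257 mm, A_gv = 3084, A_nv = 2×(257 − 4.5×20)×6 = 2004 mm²; tension across gage: (59 − 1×20)×6 = 234 mm². R_n = min(0.6×450×2004, 0.6×350×3084) + 1.0×450×234 = min(541.08, 647.64) + 105.3 = 646.38 kN. φR_n = 0.75 × 646.38 = 484.8 kN.
Tension yield (gross): A_g = 171×6 = 1026 mm². φR_n = 0.90 × 350 × 1026 = 323.2 kN.
Governing: min(561.0, 758.2, 265.3, 484.8, 323.2) = 265.3 kN → net-section rupture.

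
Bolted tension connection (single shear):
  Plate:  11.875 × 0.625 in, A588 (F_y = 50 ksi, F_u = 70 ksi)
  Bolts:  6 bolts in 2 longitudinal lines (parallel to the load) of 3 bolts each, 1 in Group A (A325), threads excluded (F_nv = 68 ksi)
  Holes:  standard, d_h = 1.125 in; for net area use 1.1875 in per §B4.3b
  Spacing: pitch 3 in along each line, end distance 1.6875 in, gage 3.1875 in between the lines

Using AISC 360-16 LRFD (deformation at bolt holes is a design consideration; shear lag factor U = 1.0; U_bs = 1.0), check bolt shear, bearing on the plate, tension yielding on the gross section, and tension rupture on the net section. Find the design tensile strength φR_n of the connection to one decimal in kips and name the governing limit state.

Bolt shear: A_b = π(1)²/4 = 0.7854 in². φR_n = 0.75 × 68 × 0.7854 × 6 × 1 = 240.3 kips.
Bearing (0.625 in plate, F_u = 70 ksi): end bolts L_c = 1.6875 − 1.125/2 = 1.125, R_n = min(1.2×1.125×0.625×70, 2.4×1×0.625×70) = 59.063 kips/bolt; interior L_c = 3 − 1.125 = 1.875, R_n = 98.438 kips/bolt. φR_n = 0.75 × (2×59.063 + 4×98.438) = 383.9 kips.
Tension yield (gross): A_g = 11.875×0.625 = 7.4219 in². φR_n = 0.90 × 50 × 7.4219 = 334.0 kips.
Tension rupture (net): A_n = (11.875 − 2×1.1875)×0.625 = 5.9375 in² (U = 1.0, A_e = A_n). φR_n = 0.75 × 70 × 5.9375 = 311.7 kips.
Governing: min(240.3, 383.9, 334.0, 311.7) = 240.3 kips → bolt shear.

240.3 kips (bolt shear governs)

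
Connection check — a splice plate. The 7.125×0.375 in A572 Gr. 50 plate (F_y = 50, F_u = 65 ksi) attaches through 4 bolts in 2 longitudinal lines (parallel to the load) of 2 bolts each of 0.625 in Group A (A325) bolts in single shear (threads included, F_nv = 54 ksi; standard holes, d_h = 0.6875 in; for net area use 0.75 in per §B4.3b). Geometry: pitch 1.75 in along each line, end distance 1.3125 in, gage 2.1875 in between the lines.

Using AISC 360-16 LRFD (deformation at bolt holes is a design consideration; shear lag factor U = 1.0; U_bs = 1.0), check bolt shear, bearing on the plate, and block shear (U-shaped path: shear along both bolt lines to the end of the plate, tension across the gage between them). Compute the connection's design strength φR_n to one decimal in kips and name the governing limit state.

Bolt shear: A_b = π(0.625)²/4 = 0.3068 in². φR_n = 0.75 × 54 × 0.3068 × 4 × 1 = 49.7 kips.
Bearing (0.375 in plate, F_u = 65 ksi): end bolts L_c = 1.3125 − 0.6875/2 = 0.96875, R_n = min(1.2×0.96875×0.375×65, 2.4×0.625×0.375×65) = 28.336 kips/bolt; interior L_c = 1.75 − 0.6875 = 1.0625, R_n = 31.078 kips/bolt. φR_n = 0.75 × (2×28.336 + 2×31.078) = 89.1 kips.
Block shear: shear path 2×[1.3125+1×1.75] = 2×3.0625 in, A_gv = 2.2969, A_nv = 2×(3.0625 − 1.5×0.75)×0.375 = 1.4531 in²; tension across gage: (2.1875 − 1×0.75)×0.375 = 0.53906 in². R_n = min(0.6×65×1.4531, 0.6×50×2.2969) + 1.0×65×0.53906 = min(56.671, 68.907) + 35.039 = 91.71 kips. φR_n = 0.75 × 91.71 = 68.8 kips.
Governing: min(49.7, 89.1, 68.8) = 49.7 kips → bolt shear.

49.7 kips (bolt shear governs)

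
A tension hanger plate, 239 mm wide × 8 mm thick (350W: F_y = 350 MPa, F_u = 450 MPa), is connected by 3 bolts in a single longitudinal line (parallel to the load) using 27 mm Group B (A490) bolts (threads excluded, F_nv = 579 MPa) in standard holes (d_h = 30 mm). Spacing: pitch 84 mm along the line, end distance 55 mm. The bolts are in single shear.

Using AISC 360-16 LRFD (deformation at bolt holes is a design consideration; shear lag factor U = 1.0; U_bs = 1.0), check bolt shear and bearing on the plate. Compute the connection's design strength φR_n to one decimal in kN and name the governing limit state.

Bolt shear: A_b = π(27)²/4 = 572.56 mm². φR_n = 0.75 × 579 × 572.56 × 3 × 1 = 745.9 kN.
Bearing (8 mm plate, F_u = 450 MPa): end bolts L_c = 55 − 30/2 = 40, R_n = min(1.2×40×8×450, 2.4×27×8×450) = 172.8 kN/bolt; interior L_c = 84 − 30 = 54, R_n = 233.28 kN/bolt. φR_n = 0.75 × (1×172.8 + 2×233.28) = 479.5 kN.
Governing: min(745.9, 479.5) = 479.5 kN → bearing.

479.5 kN (bearing governs)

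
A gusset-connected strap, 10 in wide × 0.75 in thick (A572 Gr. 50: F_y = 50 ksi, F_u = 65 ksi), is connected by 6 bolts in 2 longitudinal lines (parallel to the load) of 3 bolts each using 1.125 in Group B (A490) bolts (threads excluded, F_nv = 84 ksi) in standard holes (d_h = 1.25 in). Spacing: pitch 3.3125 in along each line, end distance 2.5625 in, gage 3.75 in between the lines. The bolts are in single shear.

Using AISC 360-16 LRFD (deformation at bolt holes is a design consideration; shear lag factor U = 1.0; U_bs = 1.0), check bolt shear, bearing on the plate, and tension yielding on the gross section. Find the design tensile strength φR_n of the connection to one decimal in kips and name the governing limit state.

337.5 kips (gross-section yield governs)

Bolt shear: A_b = π(1.125)²/4 = 0.99402 in². φR_n = 0.75 × 84 × 0.99402 × 6 × 1 = 375.7 kips.
Bearing (0.75 in plate, F_u = 65 ksi): end bolts L_c = 2.5625 − 1.25/2 = 1.9375, R_n = min(1.2×1.9375×0.75×65, 2.4×1.125×0.75×65) = 113.34 kips/bolt; interior L_c = 3.3125 − 1.25 = 2.0625, R_n = 120.66 kips/bolt. φR_n = 0.75 × (2×113.34 + 4×120.66) = 532.0 kips.
Tension yield (gross): A_g = 10×0.75 = 7.5 in². φR_n = 0.90 × 50 × 7.5 = 337.5 kips.
Governing: min(375.7, 532.0, 337.5) = 337.5 kips → gross-section yield.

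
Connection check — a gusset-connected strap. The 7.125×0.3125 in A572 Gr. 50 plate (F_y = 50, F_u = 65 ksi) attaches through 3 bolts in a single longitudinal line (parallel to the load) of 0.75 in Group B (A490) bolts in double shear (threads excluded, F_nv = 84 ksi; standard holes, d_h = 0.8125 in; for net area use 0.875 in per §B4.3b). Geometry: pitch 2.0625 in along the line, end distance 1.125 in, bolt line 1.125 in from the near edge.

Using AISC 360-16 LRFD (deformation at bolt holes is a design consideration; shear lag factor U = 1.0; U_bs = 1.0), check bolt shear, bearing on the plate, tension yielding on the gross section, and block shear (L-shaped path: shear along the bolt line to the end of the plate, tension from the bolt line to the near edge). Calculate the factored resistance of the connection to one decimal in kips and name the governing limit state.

38.5 kips (block shear governs)

Bolt shear: A_b = π(0.75)²/4 = 0.44179 in². φR_n = 0.75 × 84 × 0.44179 × 3 × 2 = 167.0 kips.
Bearing (0.3125 in plate, F_u = 65 ksi): end bolts L_c = 1.125 − 0.8125/2 = 0.71875, R_n = min(1.2×0.71875×0.3125×65, 2.4×0.75×0.3125×65) = 17.52 kips/bolt; interior L_c = 2.0625 − 0.8125 = 1.25, R_n = 30.469 kips/bolt. φR_n = 0.75 × (1×17.52 + 2×30.469) = 58.8 kips.
Tension yield (gross): A_g = 7.125×0.3125 = 2.2266 in². φR_n = 0.90 × 50 × 2.2266 = 100.2 kips.
Block shear: shear path 1×[1.125+2×2.0625] = 1×5.25 in, A_gv = 1.6406, A_nv = 1×(5.25 − 2.5×0.875)×0.3125 = 0.95703 in²; tension to near edge: (1.125 − 0.5×0.875)×0.3125 = 0.21484 in². R_n = min(0.6×65×0.95703, 0.6×50×1.6406) + 1.0×65×0.21484 = min(37.324, 49.218) + 13.965 = 51.289 kips. φR_n = 0.75 × 51.289 = 38.5 kips.
Governing: min(167.0, 58.8, 100.2, 38.5) = 38.5 kips → block shear.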